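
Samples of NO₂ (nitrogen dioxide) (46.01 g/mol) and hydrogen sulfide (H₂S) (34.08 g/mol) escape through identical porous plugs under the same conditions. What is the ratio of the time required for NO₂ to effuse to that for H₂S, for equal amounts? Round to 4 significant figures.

1.162

By Graham's law, t_NO₂/t_H₂S = √(M_NO₂/M_H₂S) = √(46.01/34.08) = √1.350 = 1.162.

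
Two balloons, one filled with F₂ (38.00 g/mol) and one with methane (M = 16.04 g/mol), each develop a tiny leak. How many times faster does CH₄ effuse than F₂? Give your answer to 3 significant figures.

Using Graham's law: rate_CH₄/rate_F₂ = √(M_F₂/M_CH₄) = √(38.00/16.04) = √2.369 = 1.54.

1.54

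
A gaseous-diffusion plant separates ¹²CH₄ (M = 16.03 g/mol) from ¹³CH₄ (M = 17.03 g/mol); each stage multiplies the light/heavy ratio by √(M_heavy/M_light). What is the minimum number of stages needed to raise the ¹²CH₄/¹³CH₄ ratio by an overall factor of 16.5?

93

Per stage α = (17.03/16.03)^(1/2) = 1.06238^0.5, giving ln α = 0.03026.
Need α^N ≥ 16.5 ⇒ N ≥ ln(16.5) / ln α = 2.803 / 0.03026 = 92.65.
So at least 93 stages are needed.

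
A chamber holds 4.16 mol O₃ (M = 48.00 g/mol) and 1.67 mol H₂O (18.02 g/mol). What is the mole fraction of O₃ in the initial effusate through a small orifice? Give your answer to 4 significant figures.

Each component's effusion rate ∝ (its partial pressure)·(1/√M) ∝ n_i/√M_i.
Mole fraction of O₃ in the effusate = (n_O₃/√M_O₃) / (n_O₃/√M_O₃ + n_H₂O/√M_H₂O)
= (4.16/√48.00) / (4.16/√48.00 + 1.67/√18.02) = 0.6004/(0.6004 + 0.3934) = 0.6042.

0.6042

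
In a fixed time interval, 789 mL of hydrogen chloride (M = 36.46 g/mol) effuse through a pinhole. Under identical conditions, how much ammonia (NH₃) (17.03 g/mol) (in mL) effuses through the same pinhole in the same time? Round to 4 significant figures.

1154 mL

Using Graham's law: rate_NH₃/rate_HCl = √(M_HCl/M_NH₃) = √(36.46/17.03) = √2.141 = 1.463.
So the volume for NH₃ is 789 × 1.463 = 1154 mL.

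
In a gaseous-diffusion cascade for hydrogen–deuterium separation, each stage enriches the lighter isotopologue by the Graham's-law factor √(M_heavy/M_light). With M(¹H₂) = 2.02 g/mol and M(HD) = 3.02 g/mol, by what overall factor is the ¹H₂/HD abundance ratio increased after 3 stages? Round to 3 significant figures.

1.83

After 3 stages the ratio has grown by (√(3.02/2.02))^3 = (3.02/2.02)^(3/2).
= 1.49505^(3/2) = 1.83.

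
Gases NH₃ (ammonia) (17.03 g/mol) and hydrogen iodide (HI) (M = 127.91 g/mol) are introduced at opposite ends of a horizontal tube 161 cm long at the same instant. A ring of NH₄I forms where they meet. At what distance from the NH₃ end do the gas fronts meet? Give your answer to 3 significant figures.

Distances travelled in equal time are proportional to diffusion rates, so d_NH₃/d_HI = √(M_HI/M_NH₃) = √(127.91/17.03) = 2.741.
With d_NH₃ + d_HI = 161 cm, d_HI = 161/(1 + 2.741) = 43.04 cm.
d_NH₃ = 161 − 43.04 = 118 cm.

118 cm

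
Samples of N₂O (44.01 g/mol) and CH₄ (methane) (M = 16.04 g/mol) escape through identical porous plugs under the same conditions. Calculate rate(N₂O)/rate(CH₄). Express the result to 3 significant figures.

From Graham's law, rate_N₂O/rate_CH₄ = √(M_CH₄/M_N₂O) = √(16.04/44.01) = √0.3645 = 0.604.

0.604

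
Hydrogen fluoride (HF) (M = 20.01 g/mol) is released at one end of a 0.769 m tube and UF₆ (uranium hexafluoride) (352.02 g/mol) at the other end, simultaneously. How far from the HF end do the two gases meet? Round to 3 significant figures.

Graham's law gives d_HF/d_UF₆ = rate_HF/rate_UF₆ = √(M_UF₆/M_HF) = √(352.02/20.01) = 4.194.
With d_HF + d_UF₆ = 0.769 m, d_UF₆ = 0.769/(1 + 4.194) = 0.1480 m.
d_HF = 0.769 − 0.1480 = 0.621 m.

0.621 m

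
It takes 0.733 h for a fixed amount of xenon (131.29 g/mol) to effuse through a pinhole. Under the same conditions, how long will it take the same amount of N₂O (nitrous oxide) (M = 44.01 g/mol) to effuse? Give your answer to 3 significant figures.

0.424 h

By Graham's law, t_N₂O/t_Xe = √(M_N₂O/M_Xe) = √(44.01/131.29) = √0.3352 = 0.5790.
So the time for N₂O is 0.733 × 0.5790 = 0.424 h.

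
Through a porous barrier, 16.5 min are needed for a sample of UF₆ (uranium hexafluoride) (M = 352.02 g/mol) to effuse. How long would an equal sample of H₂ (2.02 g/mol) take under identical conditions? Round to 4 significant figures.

1.250 min

From Graham's law, t_H₂/t_UF₆ = √(M_H₂/M_UF₆) = √(2.02/352.02) = √0.005738 = 0.07575.
So the time for H₂ is 16.5 × 0.07575 = 1.250 min.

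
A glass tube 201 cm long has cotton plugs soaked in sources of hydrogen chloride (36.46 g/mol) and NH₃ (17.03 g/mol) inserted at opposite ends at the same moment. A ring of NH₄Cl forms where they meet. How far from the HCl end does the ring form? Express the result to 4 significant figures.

The fronts meet when d_HCl + d_NH₃ = L with d_HCl/d_NH₃ = √(M_NH₃/M_HCl) (Graham's law). Here √(M_NH₃/M_HCl) = √(17.03/36.46) = 0.6834.
With d_HCl + d_NH₃ = 201 cm, d_NH₃ = 201/(1 + 0.6834) = 119.4 cm.
d_HCl = 201 − 119.4 = 81.60 cm.

81.60 cm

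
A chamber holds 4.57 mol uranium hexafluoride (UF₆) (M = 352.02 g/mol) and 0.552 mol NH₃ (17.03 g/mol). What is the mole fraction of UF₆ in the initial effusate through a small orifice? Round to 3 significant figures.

0.646

Effusion rate of each component ∝ n_i/√M_i (partial pressure × 1/√M).
x_UF₆(eff) = (n_UF₆/√M_UF₆) / (n_UF₆/√M_UF₆ + n_NH₃/√M_NH₃)
= (4.57/√352.02) / (4.57/√352.02 + 0.552/√17.03) = 0.2436/(0.2436 + 0.1338) = 0.646.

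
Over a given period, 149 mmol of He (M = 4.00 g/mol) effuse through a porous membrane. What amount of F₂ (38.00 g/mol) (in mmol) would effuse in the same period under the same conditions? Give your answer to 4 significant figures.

48.34 mmol

Graham's law gives rate_F₂/rate_He = √(M_He/M_F₂) = √(4.00/38.00) = √0.1053 = 0.3244.
So the amount for F₂ is 149 × 0.3244 = 48.34 mmol.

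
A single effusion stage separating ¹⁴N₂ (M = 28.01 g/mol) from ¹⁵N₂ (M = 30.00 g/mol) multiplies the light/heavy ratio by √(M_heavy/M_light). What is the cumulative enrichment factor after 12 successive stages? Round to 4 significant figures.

Overall factor = α^12 with α = √(30.00/28.01), i.e. (30.00/28.01)^(12/2).
= 1.07105^6 = 1.510.

1.510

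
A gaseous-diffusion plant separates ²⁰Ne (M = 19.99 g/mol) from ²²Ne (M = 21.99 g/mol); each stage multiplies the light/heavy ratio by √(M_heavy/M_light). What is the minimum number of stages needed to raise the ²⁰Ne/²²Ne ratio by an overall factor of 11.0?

With α = √(21.99/19.99) per stage, ln α = ½ ln(1.10005) = 0.04768.
Need α^N ≥ 11.0 ⇒ N ≥ ln(11.0) / ln α = 2.398 / 0.04768 = 50.29.
Minimum whole number of stages: N = 51.

51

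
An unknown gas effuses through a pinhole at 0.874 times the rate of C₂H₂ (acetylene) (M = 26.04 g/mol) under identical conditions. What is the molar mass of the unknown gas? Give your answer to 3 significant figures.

From Graham's law, rate_X/rate_C₂H₂ = √(M_C₂H₂/M_X).
0.874 = √(26.04/M_X)
M_X = 26.04 / 0.874² = 26.04 / 0.7639 = 34.1 g/mol

34.1 g/mol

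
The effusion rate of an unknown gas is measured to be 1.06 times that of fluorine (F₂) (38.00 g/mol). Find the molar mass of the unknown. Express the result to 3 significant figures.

Since effusion rate ∝ 1/√M, rate_X/rate_F₂ = √(M_F₂/M_X).
1.06 = √(38.00/M_X)
M_X = 38.00 / 1.06² = 38.00 / 1.124 = 33.8 g/mol

33.8 g/mol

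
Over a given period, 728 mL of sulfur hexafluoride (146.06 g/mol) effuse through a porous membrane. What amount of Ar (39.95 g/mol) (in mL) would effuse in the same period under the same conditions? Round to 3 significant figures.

Graham's law gives rate_Ar/rate_SF₆ = √(M_SF₆/M_Ar) = √(146.06/39.95) = √3.656 = 1.912.
So the volume for Ar is 728 × 1.912 = 1390 mL.

1390 mL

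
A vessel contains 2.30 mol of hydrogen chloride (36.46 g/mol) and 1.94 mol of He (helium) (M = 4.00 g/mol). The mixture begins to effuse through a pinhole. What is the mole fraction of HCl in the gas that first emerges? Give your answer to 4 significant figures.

Effusion rate of each component ∝ n_i/√M_i (partial pressure × 1/√M).
So x_HCl in the escaping gas = (n_HCl/√M_HCl) / Σ(n_i/√M_i)
= (2.30/√36.46) / (2.30/√36.46 + 1.94/√4.00) = 0.3809/(0.3809 + 0.9700) = 0.2820.

0.2820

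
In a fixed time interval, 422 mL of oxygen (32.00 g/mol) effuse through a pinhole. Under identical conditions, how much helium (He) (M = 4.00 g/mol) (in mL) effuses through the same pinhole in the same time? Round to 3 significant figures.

1190 mL

Since effusion rate ∝ 1/√M, rate_He/rate_O₂ = √(M_O₂/M_He) = √(32.00/4.00) = √8.000 = 2.828.
So the volume for He is 422 × 2.828 = 1190 mL.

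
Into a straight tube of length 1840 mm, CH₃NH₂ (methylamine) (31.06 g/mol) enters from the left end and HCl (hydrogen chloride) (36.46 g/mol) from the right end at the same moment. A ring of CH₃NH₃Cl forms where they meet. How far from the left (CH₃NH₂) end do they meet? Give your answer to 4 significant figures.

The fronts meet when d_CH₃NH₂ + d_HCl = L with d_CH₃NH₂/d_HCl = √(M_HCl/M_CH₃NH₂) (Graham's law). Here √(M_HCl/M_CH₃NH₂) = √(36.46/31.06) = 1.083.
With d_CH₃NH₂ + d_HCl = 1840 mm, d_HCl = 1840/(1 + 1.083) = 883.2 mm.
d_CH₃NH₂ = 1840 − 883.2 = 956.8 mm.

956.8 mm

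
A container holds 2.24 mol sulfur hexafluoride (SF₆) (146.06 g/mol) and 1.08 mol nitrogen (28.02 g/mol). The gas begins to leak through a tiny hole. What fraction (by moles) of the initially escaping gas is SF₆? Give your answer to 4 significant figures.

0.4760

Rate_i ∝ x_i/√M_i (Graham's law weighted by mole fraction), so the effusate composition follows n_i/√M_i.
Mole fraction of SF₆ in the effusate = (n_SF₆/√M_SF₆) / (n_SF₆/√M_SF₆ + n_N₂/√M_N₂)
= (2.24/√146.06) / (2.24/√146.06 + 1.08/√28.02) = 0.1853/(0.1853 + 0.2040) = 0.4760.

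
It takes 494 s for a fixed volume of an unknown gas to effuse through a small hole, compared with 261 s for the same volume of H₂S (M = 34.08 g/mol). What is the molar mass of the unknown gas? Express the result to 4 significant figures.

122.1 g/mol

From Graham's law, t_X/t_H₂S = √(M_X/M_H₂S).
494/261 = 1.893 = √(M_X/34.08)
M_X = 34.08 × 1.893² = 34.08 × 3.582 = 122.1 g/mol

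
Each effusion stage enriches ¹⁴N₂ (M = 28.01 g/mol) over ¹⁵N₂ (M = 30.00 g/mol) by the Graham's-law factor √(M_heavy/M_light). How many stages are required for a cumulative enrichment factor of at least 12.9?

75

With α = √(30.00/28.01) per stage, ln α = ½ ln(1.07105) = 0.03432.
Need α^N ≥ 12.9 ⇒ N ≥ ln(12.9) / ln α = 2.557 / 0.03432 = 74.52.
Rounding up, N = 75 stages.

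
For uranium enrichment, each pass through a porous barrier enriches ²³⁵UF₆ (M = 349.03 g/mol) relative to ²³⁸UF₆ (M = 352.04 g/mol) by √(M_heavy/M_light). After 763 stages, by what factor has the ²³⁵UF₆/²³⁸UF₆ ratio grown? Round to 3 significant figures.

Each stage multiplies the ratio by α = √(352.04/349.03), so after 763 stages the overall factor is α^763 = (352.04/349.03)^(763/2).
= 1.00862^(763/2) = 26.5.

26.5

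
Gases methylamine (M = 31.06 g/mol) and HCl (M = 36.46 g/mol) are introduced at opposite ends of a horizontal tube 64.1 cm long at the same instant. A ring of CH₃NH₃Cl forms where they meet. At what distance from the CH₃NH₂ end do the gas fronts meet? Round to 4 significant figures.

33.33 cm

In equal time, each gas travels a distance ∝ its rate ∝ 1/√M, so d_CH₃NH₂/d_HCl = √(M_HCl/M_CH₃NH₂) = √(36.46/31.06) = 1.083.
With d_CH₃NH₂ + d_HCl = 64.1 cm, d_HCl = 64.1/(1 + 1.083) = 30.77 cm.
d_CH₃NH₂ = 64.1 − 30.77 = 33.33 cm.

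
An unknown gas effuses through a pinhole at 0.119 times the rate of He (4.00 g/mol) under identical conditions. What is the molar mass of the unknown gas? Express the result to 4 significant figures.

From Graham's law, rate_X/rate_He = √(M_He/M_X).
0.119 = √(4.00/M_X)
M_X = 4.00 / 0.119² = 4.00 / 0.01416 = 282.5 g/mol

282.5 g/mol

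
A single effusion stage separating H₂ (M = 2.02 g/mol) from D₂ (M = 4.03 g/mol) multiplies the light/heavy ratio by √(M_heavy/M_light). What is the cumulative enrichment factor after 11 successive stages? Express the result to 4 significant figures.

44.64

Overall factor = α^11 with α = √(4.03/2.02), i.e. (4.03/2.02)^(11/2).
= 1.99505^(11/2) = 44.64.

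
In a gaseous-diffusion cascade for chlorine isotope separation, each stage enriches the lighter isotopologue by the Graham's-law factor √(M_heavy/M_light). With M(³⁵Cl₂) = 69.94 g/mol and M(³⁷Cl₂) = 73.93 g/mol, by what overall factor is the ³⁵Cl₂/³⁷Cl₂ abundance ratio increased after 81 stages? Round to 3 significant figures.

9.46

Each stage multiplies the ratio by α = √(73.93/69.94), so after 81 stages the overall factor is α^81 = (73.93/69.94)^(81/2).
= 1.05705^(81/2) = 9.46.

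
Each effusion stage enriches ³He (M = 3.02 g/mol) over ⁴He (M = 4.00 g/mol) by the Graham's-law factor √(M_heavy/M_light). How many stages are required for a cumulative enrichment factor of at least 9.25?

Single-stage factor α = √(4.00/3.02), so ln α = ½ ln(1.32450) = 0.1405.
Need α^N ≥ 9.25 ⇒ N ≥ ln(9.25) / ln α = 2.225 / 0.1405 = 15.83.
Minimum whole number of stages: N = 16.

16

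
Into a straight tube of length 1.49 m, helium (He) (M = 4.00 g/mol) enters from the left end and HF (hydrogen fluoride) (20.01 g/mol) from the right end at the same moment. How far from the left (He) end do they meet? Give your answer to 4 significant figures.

1.030 m

In equal time, each gas travels a distance ∝ its rate ∝ 1/√M, so d_He/d_HF = √(M_HF/M_He) = √(20.01/4.00) = 2.237.
With d_He + d_HF = 1.49 m, d_HF = 1.49/(1 + 2.237) = 0.4604 m.
d_He = 1.49 − 0.4604 = 1.030 m.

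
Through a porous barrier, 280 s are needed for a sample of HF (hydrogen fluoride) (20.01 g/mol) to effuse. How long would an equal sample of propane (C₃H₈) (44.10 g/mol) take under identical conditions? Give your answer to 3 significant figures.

By Graham's law, t_C₃H₈/t_HF = √(M_C₃H₈/M_HF) = √(44.10/20.01) = √2.204 = 1.485.
So the time for C₃H₈ is 280 × 1.485 = 416 s.

416 s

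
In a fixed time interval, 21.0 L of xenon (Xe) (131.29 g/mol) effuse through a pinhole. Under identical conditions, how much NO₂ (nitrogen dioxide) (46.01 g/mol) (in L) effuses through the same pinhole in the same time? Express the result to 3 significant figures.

35.5 L

Graham's law gives rate_NO₂/rate_Xe = √(M_Xe/M_NO₂) = √(131.29/46.01) = √2.854 = 1.689.
So the volume for NO₂ is 21.0 × 1.689 = 35.5 L.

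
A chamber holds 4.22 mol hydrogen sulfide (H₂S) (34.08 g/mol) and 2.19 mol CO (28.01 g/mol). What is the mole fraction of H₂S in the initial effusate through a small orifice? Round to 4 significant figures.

0.6360

Each component's effusion rate ∝ (its partial pressure)·(1/√M) ∝ n_i/√M_i.
Mole fraction of H₂S in the effusate = (n_H₂S/√M_H₂S) / (n_H₂S/√M_H₂S + n_CO/√M_CO)
= (4.22/√34.08) / (4.22/√34.08 + 2.19/√28.01) = 0.7229/(0.7229 + 0.4138) = 0.6360.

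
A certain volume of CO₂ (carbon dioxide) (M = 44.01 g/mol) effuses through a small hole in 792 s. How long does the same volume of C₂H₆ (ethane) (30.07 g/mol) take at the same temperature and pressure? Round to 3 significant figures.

655 s

From Graham's law, t_C₂H₆/t_CO₂ = √(M_C₂H₆/M_CO₂) = √(30.07/44.01) = √0.6833 = 0.8266.
So the time for C₂H₆ is 792 × 0.8266 = 655 s.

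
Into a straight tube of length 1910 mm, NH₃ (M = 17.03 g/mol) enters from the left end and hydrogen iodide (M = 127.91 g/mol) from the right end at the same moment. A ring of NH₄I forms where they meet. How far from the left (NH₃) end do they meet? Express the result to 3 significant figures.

Graham's law gives d_NH₃/d_HI = rate_NH₃/rate_HI = √(M_HI/M_NH₃) = √(127.91/17.03) = 2.741.
With d_NH₃ + d_HI = 1910 mm, d_HI = 1910/(1 + 2.741) = 510.6 mm.
d_NH₃ = 1910 − 510.6 = 1400 mm.

1400 mm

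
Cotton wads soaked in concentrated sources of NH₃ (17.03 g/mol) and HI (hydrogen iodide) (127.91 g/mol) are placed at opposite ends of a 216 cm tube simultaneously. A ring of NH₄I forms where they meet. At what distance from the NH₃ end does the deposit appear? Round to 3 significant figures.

158 cm

Graham's law gives d_NH₃/d_HI = rate_NH₃/rate_HI = √(M_HI/M_NH₃) = √(127.91/17.03) = 2.741.
With d_NH₃ + d_HI = 216 cm, d_HI = 216/(1 + 2.741) = 57.74 cm.
d_NH₃ = 216 − 57.74 = 158 cm.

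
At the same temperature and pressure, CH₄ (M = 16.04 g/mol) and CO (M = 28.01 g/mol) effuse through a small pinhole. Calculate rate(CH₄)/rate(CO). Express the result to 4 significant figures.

1.321

Using Graham's law: rate_CH₄/rate_CO = √(M_CO/M_CH₄) = √(28.01/16.04) = √1.746 = 1.321.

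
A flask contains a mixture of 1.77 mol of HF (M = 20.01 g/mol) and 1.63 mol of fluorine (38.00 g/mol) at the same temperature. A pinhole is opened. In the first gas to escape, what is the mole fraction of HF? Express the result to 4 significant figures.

Rate_i ∝ x_i/√M_i (Graham's law weighted by mole fraction), so the effusate composition follows n_i/√M_i.
Mole fraction of HF in the effusate = (n_HF/√M_HF) / (n_HF/√M_HF + n_F₂/√M_F₂)
= (1.77/√20.01) / (1.77/√20.01 + 1.63/√38.00) = 0.3957/(0.3957 + 0.2644) = 0.5994.

0.5994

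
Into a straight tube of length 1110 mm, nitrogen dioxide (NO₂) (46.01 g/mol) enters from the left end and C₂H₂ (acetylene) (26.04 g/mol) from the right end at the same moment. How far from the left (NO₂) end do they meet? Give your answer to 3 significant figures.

477 mm

In equal time, each gas travels a distance ∝ its rate ∝ 1/√M, so d_NO₂/d_C₂H₂ = √(M_C₂H₂/M_NO₂) = √(26.04/46.01) = 0.7523.
With d_NO₂ + d_C₂H₂ = 1110 mm, d_C₂H₂ = 1110/(1 + 0.7523) = 633.5 mm.
d_NO₂ = 1110 − 633.5 = 477 mm.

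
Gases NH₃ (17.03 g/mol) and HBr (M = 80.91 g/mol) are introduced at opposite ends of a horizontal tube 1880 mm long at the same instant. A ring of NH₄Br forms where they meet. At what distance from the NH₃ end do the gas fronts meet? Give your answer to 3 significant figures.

Graham's law gives d_NH₃/d_HBr = rate_NH₃/rate_HBr = √(M_HBr/M_NH₃) = √(80.91/17.03) = 2.180.
With d_NH₃ + d_HBr = 1880 mm, d_HBr = 1880/(1 + 2.180) = 591.3 mm.
d_NH₃ = 1880 − 591.3 = 1290 mm.

1290 mm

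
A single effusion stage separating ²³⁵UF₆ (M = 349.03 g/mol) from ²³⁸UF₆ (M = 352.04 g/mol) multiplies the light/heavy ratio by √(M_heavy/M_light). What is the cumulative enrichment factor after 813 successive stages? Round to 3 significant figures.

Overall factor = α^813 with α = √(352.04/349.03), i.e. (352.04/349.03)^(813/2).
= 1.00862^(813/2) = 32.8.

32.8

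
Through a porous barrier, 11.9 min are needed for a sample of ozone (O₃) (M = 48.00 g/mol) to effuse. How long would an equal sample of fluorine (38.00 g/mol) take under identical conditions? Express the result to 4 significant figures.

Using Graham's law: t_F₂/t_O₃ = √(M_F₂/M_O₃) = √(38.00/48.00) = √0.7917 = 0.8898.
So the time for F₂ is 11.9 × 0.8898 = 10.59 min.

10.59 min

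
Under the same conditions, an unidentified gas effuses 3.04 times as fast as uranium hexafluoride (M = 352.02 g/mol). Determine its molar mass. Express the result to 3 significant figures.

38.1 g/mol

By Graham's law, rate_X/rate_UF₆ = √(M_UF₆/M_X).
3.04 = √(352.02/M_X)
M_X = 352.02 / 3.04² = 352.02 / 9.242 = 38.1 g/mol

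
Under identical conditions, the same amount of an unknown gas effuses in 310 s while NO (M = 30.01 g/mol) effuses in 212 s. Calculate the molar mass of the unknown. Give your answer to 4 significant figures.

Using Graham's law: t_X/t_NO = √(M_X/M_NO).
310/212 = 1.462 = √(M_X/30.01)
M_X = 30.01 × 1.462² = 30.01 × 2.138 = 64.17 g/mol

64.17 g/mol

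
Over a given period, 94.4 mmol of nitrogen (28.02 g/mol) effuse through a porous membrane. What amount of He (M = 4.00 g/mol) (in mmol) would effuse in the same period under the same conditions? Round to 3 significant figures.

250 mmol

Using Graham's law: rate_He/rate_N₂ = √(M_N₂/M_He) = √(28.02/4.00) = √7.005 = 2.647.
So the amount for He is 94.4 × 2.647 = 250 mmol.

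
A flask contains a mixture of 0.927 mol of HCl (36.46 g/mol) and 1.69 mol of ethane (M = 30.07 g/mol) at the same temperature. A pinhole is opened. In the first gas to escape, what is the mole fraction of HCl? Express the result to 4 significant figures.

Effusion rate of each component ∝ n_i/√M_i (partial pressure × 1/√M).
x_HCl(eff) = (n_HCl/√M_HCl) / (n_HCl/√M_HCl + n_C₂H₆/√M_C₂H₆)
= (0.927/√36.46) / (0.927/√36.46 + 1.69/√30.07) = 0.1535/(0.1535 + 0.3082) = 0.3325.

0.3325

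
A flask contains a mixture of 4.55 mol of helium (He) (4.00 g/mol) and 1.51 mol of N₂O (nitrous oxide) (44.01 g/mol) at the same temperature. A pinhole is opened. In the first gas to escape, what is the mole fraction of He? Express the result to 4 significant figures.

The effusion rate of species i is ∝ p_i/√M_i ∝ n_i/√M_i.
x_He(eff) = (n_He/√M_He) / (n_He/√M_He + n_N₂O/√M_N₂O)
= (4.55/√4.00) / (4.55/√4.00 + 1.51/√44.01) = 2.275/(2.275 + 0.2276) = 0.9090.

0.9090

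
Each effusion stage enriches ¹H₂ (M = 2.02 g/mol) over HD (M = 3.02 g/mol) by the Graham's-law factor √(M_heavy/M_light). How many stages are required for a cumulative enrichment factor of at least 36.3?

Single-stage factor α = √(3.02/2.02), so ln α = ½ ln(1.49505) = 0.2011.
Need α^N ≥ 36.3 ⇒ N ≥ ln(36.3) / ln α = 3.592 / 0.2011 = 17.86.
Minimum whole number of stages: N = 18.

18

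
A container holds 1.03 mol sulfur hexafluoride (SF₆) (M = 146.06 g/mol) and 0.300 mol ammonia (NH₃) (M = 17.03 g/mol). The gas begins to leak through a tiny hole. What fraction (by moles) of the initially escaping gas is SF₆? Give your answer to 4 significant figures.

Each component's effusion rate ∝ (its partial pressure)·(1/√M) ∝ n_i/√M_i.
So x_SF₆ in the escaping gas = (n_SF₆/√M_SF₆) / Σ(n_i/√M_i)
= (1.03/√146.06) / (1.03/√146.06 + 0.300/√17.03) = 0.08523/(0.08523 + 0.07270) = 0.5397.

0.5397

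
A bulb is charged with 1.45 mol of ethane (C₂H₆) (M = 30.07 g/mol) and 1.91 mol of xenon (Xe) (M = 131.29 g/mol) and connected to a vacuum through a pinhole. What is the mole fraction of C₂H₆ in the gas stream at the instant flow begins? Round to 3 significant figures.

0.613

The effusion rate of species i is ∝ p_i/√M_i ∝ n_i/√M_i.
x_C₂H₆(eff) = (n_C₂H₆/√M_C₂H₆) / (n_C₂H₆/√M_C₂H₆ + n_Xe/√M_Xe)
= (1.45/√30.07) / (1.45/√30.07 + 1.91/√131.29) = 0.2644/(0.2644 + 0.1667) = 0.613.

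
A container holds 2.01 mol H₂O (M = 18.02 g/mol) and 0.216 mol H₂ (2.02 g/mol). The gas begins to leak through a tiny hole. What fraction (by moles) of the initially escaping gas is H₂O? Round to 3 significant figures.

0.757

Each component's effusion rate ∝ (its partial pressure)·(1/√M) ∝ n_i/√M_i.
So x_H₂O in the escaping gas = (n_H₂O/√M_H₂O) / Σ(n_i/√M_i)
= (2.01/√18.02) / (2.01/√18.02 + 0.216/√2.02) = 0.4735/(0.4735 + 0.1520) = 0.757.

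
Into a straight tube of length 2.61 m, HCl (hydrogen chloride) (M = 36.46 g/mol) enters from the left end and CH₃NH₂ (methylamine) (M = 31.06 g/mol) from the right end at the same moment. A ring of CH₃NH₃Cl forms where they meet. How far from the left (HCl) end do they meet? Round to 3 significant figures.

1.25 m

Distances travelled in equal time are proportional to diffusion rates, so d_HCl/d_CH₃NH₂ = √(M_CH₃NH₂/M_HCl) = √(31.06/36.46) = 0.9230.
With d_HCl + d_CH₃NH₂ = 2.61 m, d_CH₃NH₂ = 2.61/(1 + 0.9230) = 1.357 m.
d_HCl = 2.61 − 1.357 = 1.25 m.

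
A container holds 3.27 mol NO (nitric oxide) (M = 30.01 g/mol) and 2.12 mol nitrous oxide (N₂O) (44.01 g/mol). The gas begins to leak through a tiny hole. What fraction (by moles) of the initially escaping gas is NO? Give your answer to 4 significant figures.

Each component's effusion rate ∝ (its partial pressure)·(1/√M) ∝ n_i/√M_i.
Mole fraction of NO in the effusate = (n_NO/√M_NO) / (n_NO/√M_NO + n_N₂O/√M_N₂O)
= (3.27/√30.01) / (3.27/√30.01 + 2.12/√44.01) = 0.5969/(0.5969 + 0.3196) = 0.6513.

0.6513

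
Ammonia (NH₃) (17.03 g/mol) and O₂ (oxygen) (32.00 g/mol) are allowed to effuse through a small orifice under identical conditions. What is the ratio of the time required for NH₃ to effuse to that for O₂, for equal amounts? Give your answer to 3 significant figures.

0.730

Graham's law gives t_NH₃/t_O₂ = √(M_NH₃/M_O₂) = √(17.03/32.00) = √0.5322 = 0.730.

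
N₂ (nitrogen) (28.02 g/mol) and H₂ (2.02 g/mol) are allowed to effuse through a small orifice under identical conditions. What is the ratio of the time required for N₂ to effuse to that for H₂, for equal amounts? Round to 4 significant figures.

3.724

Since effusion rate ∝ 1/√M, t_N₂/t_H₂ = √(M_N₂/M_H₂) = √(28.02/2.02) = √13.87 = 3.724.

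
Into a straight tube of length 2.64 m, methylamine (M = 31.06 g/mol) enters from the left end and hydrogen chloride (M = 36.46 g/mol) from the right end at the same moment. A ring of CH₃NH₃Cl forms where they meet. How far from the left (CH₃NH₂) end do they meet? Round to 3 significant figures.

1.37 m

In equal time, each gas travels a distance ∝ its rate ∝ 1/√M, so d_CH₃NH₂/d_HCl = √(M_HCl/M_CH₃NH₂) = √(36.46/31.06) = 1.083.
With d_CH₃NH₂ + d_HCl = 2.64 m, d_HCl = 2.64/(1 + 1.083) = 1.267 m.
d_CH₃NH₂ = 2.64 − 1.267 = 1.37 m.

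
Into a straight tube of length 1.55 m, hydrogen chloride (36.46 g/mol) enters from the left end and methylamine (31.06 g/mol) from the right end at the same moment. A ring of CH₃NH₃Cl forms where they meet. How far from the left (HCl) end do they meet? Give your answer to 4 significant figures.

0.7440 m

In equal time, each gas travels a distance ∝ its rate ∝ 1/√M, so d_HCl/d_CH₃NH₂ = √(M_CH₃NH₂/M_HCl) = √(31.06/36.46) = 0.9230.
With d_HCl + d_CH₃NH₂ = 1.55 m, d_CH₃NH₂ = 1.55/(1 + 0.9230) = 0.8060 m.
d_HCl = 1.55 − 0.8060 = 0.7440 m.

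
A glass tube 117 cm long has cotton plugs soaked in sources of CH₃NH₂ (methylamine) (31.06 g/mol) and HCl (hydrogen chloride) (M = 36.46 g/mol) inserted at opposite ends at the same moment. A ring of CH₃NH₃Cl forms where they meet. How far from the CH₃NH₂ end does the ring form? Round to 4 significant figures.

60.84 cm

In equal time, each gas travels a distance ∝ its rate ∝ 1/√M, so d_CH₃NH₂/d_HCl = √(M_HCl/M_CH₃NH₂) = √(36.46/31.06) = 1.083.
With d_CH₃NH₂ + d_HCl = 117 cm, d_HCl = 117/(1 + 1.083) = 56.16 cm.
d_CH₃NH₂ = 117 − 56.16 = 60.84 cm.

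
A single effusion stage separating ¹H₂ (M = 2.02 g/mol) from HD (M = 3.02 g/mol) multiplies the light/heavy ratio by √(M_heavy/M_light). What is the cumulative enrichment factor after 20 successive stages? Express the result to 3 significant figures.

55.8

Overall factor = α^20 with α = √(3.02/2.02), i.e. (3.02/2.02)^(20/2).
= 1.49505^10 = 55.8.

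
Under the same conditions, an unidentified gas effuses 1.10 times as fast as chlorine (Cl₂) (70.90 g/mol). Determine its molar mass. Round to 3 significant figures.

Since effusion rate ∝ 1/√M, rate_X/rate_Cl₂ = √(M_Cl₂/M_X).
1.10 = √(70.90/M_X)
M_X = 70.90 / 1.10² = 70.90 / 1.210 = 58.6 g/mol

58.6 g/mol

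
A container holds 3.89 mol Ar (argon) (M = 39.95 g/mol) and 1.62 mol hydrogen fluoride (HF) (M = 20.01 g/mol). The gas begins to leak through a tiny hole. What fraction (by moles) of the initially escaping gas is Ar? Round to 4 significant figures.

Effusion rate of each component ∝ n_i/√M_i (partial pressure × 1/√M).
x_Ar(eff) = (n_Ar/√M_Ar) / (n_Ar/√M_Ar + n_HF/√M_HF)
= (3.89/√39.95) / (3.89/√39.95 + 1.62/√20.01) = 0.6154/(0.6154 + 0.3622) = 0.6295.

0.6295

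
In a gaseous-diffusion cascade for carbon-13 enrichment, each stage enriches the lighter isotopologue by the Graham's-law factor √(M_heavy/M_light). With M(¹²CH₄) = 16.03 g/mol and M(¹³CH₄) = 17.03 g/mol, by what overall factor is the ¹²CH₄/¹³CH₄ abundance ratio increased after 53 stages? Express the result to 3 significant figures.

4.97

Each stage multiplies the ratio by α = √(17.03/16.03), so after 53 stages the overall factor is α^53 = (17.03/16.03)^(53/2).
= 1.06238^(53/2) = 4.97.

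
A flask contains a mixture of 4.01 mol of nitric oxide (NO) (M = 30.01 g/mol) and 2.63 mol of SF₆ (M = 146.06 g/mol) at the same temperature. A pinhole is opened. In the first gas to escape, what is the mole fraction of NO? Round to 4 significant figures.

Effusion rate of each component ∝ n_i/√M_i (partial pressure × 1/√M).
So x_NO in the escaping gas = (n_NO/√M_NO) / Σ(n_i/√M_i)
= (4.01/√30.01) / (4.01/√30.01 + 2.63/√146.06) = 0.7320/(0.7320 + 0.2176) = 0.7708.

0.7708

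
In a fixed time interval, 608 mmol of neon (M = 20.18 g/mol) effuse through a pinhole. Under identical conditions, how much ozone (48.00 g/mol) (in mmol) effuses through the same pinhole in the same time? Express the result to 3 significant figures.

From Graham's law, rate_O₃/rate_Ne = √(M_Ne/M_O₃) = √(20.18/48.00) = √0.4204 = 0.6484.
So the amount for O₃ is 608 × 0.6484 = 394 mmol.

394 mmol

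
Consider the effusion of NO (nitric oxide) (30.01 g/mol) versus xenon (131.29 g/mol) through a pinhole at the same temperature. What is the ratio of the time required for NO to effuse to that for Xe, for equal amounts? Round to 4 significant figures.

0.4781

From Graham's law, t_NO/t_Xe = √(M_NO/M_Xe) = √(30.01/131.29) = √0.2286 = 0.4781.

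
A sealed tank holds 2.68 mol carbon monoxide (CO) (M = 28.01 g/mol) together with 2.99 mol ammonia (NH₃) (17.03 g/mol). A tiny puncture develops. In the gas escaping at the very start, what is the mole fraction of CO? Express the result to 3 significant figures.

Rate_i ∝ x_i/√M_i (Graham's law weighted by mole fraction), so the effusate composition follows n_i/√M_i.
So x_CO in the escaping gas = (n_CO/√M_CO) / Σ(n_i/√M_i)
= (2.68/√28.01) / (2.68/√28.01 + 2.99/√17.03) = 0.5064/(0.5064 + 0.7245) = 0.411.

0.411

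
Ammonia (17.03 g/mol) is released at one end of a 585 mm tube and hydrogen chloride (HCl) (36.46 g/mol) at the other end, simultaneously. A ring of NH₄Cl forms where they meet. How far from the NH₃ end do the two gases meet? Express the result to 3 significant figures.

348 mm

In equal time, each gas travels a distance ∝ its rate ∝ 1/√M, so d_NH₃/d_HCl = √(M_HCl/M_NH₃) = √(36.46/17.03) = 1.463.
With d_NH₃ + d_HCl = 585 mm, d_HCl = 585/(1 + 1.463) = 237.5 mm.
d_NH₃ = 585 − 237.5 = 348 mm.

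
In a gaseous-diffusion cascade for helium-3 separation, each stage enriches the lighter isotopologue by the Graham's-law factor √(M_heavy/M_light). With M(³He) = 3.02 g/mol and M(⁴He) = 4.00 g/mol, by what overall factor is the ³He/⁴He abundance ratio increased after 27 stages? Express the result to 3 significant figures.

The single-stage factor is √(M_heavy/M_light), so 27 stages give [√(4.00/3.02)]^27 = (4.00/3.02)^(27/2).
= 1.32450^(27/2) = 44.4.

44.4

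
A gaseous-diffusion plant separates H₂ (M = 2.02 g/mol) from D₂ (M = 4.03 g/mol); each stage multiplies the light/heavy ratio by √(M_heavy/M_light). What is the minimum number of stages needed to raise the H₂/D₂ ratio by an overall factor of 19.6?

Per stage α = (4.03/2.02)^(1/2) = 1.99505^0.5, giving ln α = 0.3453.
Need α^N ≥ 19.6 ⇒ N ≥ ln(19.6) / ln α = 2.976 / 0.3453 = 8.62.
Minimum whole number of stages: N = 9.

9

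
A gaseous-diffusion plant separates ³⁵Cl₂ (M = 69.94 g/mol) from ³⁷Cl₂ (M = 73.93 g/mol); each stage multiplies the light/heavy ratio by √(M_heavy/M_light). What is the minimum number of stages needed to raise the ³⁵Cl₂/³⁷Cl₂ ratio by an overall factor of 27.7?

With α = √(73.93/69.94) per stage, ln α = ½ ln(1.05705) = 0.02774.
Need α^N ≥ 27.7 ⇒ N ≥ ln(27.7) / ln α = 3.321 / 0.02774 = 119.73.
Rounding up, N = 120 stages.

120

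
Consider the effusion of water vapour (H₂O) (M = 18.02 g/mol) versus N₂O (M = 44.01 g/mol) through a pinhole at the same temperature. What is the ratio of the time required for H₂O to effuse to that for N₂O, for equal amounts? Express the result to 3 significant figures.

0.640

Graham's law gives t_H₂O/t_N₂O = √(M_H₂O/M_N₂O) = √(18.02/44.01) = √0.4095 = 0.640.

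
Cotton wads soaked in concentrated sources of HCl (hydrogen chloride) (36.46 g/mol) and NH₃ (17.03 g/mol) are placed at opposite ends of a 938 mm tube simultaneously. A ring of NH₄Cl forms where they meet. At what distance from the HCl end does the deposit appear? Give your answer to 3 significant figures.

381 mm

The fronts meet when d_HCl + d_NH₃ = L with d_HCl/d_NH₃ = √(M_NH₃/M_HCl) (Graham's law). Here √(M_NH₃/M_HCl) = √(17.03/36.46) = 0.6834.
With d_HCl + d_NH₃ = 938 mm, d_NH₃ = 938/(1 + 0.6834) = 557.2 mm.
d_HCl = 938 − 557.2 = 381 mm.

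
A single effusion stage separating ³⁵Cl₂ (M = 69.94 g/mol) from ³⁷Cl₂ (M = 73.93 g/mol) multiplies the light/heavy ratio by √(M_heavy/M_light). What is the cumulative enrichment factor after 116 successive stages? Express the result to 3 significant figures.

25.0

Overall factor = α^116 with α = √(73.93/69.94), i.e. (73.93/69.94)^(116/2).
= 1.05705^58 = 25.0.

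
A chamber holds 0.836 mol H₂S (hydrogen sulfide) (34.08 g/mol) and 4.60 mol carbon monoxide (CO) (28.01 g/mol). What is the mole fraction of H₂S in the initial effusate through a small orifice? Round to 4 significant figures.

The effusion rate of species i is ∝ p_i/√M_i ∝ n_i/√M_i.
So x_H₂S in the escaping gas = (n_H₂S/√M_H₂S) / Σ(n_i/√M_i)
= (0.836/√34.08) / (0.836/√34.08 + 4.60/√28.01) = 0.1432/(0.1432 + 0.8692) = 0.1415.

0.1415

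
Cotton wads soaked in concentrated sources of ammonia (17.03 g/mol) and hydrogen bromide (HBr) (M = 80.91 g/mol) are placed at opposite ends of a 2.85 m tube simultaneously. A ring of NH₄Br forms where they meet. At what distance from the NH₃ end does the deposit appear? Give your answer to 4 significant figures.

1.954 m

Distances travelled in equal time are proportional to diffusion rates, so d_NH₃/d_HBr = √(M_HBr/M_NH₃) = √(80.91/17.03) = 2.180.
With d_NH₃ + d_HBr = 2.85 m, d_HBr = 2.85/(1 + 2.180) = 0.8963 m.
d_NH₃ = 2.85 − 0.8963 = 1.954 m.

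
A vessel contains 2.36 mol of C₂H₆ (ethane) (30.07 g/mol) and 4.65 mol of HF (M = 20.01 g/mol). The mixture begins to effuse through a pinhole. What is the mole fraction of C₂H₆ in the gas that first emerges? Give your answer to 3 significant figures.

0.293

Rate_i ∝ x_i/√M_i (Graham's law weighted by mole fraction), so the effusate composition follows n_i/√M_i.
So x_C₂H₆ in the escaping gas = (n_C₂H₆/√M_C₂H₆) / Σ(n_i/√M_i)
= (2.36/√30.07) / (2.36/√30.07 + 4.65/√20.01) = 0.4304/(0.4304 + 1.040) = 0.293.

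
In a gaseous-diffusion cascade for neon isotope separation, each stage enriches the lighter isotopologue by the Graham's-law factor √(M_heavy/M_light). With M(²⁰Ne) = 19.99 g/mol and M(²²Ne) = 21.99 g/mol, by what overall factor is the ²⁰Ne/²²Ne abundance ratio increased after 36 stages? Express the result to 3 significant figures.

5.56

The single-stage factor is √(M_heavy/M_light), so 36 stages give [√(21.99/19.99)]^36 = (21.99/19.99)^(36/2).
= 1.10005^18 = 5.56.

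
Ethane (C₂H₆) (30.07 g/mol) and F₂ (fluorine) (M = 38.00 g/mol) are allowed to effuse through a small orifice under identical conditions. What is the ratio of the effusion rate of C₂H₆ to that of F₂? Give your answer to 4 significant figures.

1.124

From Graham's law, rate_C₂H₆/rate_F₂ = √(M_F₂/M_C₂H₆) = √(38.00/30.07) = √1.264 = 1.124.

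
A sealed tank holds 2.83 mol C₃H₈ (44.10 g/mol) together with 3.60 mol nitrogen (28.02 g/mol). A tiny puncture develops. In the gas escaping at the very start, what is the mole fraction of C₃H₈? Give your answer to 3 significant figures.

0.385

Rate_i ∝ x_i/√M_i (Graham's law weighted by mole fraction), so the effusate composition follows n_i/√M_i.
x_C₃H₈(eff) = (n_C₃H₈/√M_C₃H₈) / (n_C₃H₈/√M_C₃H₈ + n_N₂/√M_N₂)
= (2.83/√44.10) / (2.83/√44.10 + 3.60/√28.02) = 0.4262/(0.4262 + 0.6801) = 0.385.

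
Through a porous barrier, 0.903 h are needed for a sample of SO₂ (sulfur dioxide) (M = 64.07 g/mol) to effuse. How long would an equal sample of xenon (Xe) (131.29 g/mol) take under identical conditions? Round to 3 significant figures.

1.29 h

Using Graham's law: t_Xe/t_SO₂ = √(M_Xe/M_SO₂) = √(131.29/64.07) = √2.049 = 1.431.
So the time for Xe is 0.903 × 1.431 = 1.29 h.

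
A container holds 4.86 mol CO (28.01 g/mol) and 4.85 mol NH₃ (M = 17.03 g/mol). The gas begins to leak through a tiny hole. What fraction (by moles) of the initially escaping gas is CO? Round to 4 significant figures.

0.4386

Rate_i ∝ x_i/√M_i (Graham's law weighted by mole fraction), so the effusate composition follows n_i/√M_i.
Mole fraction of CO in the effusate = (n_CO/√M_CO) / (n_CO/√M_CO + n_NH₃/√M_NH₃)
= (4.86/√28.01) / (4.86/√28.01 + 4.85/√17.03) = 0.9183/(0.9183 + 1.175) = 0.4386.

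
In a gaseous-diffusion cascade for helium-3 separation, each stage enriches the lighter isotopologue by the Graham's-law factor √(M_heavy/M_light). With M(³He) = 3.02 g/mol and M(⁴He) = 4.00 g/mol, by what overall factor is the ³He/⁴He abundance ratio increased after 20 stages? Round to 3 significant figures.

16.6

After 20 stages the ratio has grown by (√(4.00/3.02))^20 = (4.00/3.02)^(20/2).
= 1.32450^10 = 16.6.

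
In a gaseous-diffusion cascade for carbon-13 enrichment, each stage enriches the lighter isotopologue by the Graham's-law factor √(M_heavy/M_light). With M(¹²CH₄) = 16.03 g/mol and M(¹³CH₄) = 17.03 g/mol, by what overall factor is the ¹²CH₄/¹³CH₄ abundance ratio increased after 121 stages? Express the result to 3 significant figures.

38.9

Each stage multiplies the ratio by α = √(17.03/16.03), so after 121 stages the overall factor is α^121 = (17.03/16.03)^(121/2).
= 1.06238^(121/2) = 38.9.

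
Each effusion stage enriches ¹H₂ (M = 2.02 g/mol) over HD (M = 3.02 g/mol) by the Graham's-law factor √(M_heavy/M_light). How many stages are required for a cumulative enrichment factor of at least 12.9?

13

Single-stage factor α = √(3.02/2.02), so ln α = ½ ln(1.49505) = 0.2011.
Need α^N ≥ 12.9 ⇒ N ≥ ln(12.9) / ln α = 2.557 / 0.2011 = 12.72.
Minimum whole number of stages: N = 13.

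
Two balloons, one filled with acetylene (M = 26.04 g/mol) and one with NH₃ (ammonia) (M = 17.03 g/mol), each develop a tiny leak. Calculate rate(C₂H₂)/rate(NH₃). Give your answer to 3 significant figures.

0.809

Since effusion rate ∝ 1/√M, rate_C₂H₂/rate_NH₃ = √(M_NH₃/M_C₂H₂) = √(17.03/26.04) = √0.6540 = 0.809.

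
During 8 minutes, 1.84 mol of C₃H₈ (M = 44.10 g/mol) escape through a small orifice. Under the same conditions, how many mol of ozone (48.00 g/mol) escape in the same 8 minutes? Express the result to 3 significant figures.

Since effusion rate ∝ 1/√M, rate_O₃/rate_C₃H₈ = √(M_C₃H₈/M_O₃) = √(44.10/48.00) = √0.9188 = 0.9585.
So the amount for O₃ is 1.84 × 0.9585 = 1.76 mol.

1.76 mol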